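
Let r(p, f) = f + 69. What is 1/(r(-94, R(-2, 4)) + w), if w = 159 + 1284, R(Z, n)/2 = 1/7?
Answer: 7/10586 ≈ 0.00066125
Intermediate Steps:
R(Z, n) = 2/7
w = 1443
r(p, f) = 69 + f
1/(r(-94, R(-2, 4)) + w) = 1/((69 + 2/7) + 1443) = 1/(485/7 + 1443) = 1/(10586/7) = 7/10586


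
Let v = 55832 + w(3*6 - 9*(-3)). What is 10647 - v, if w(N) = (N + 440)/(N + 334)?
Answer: -17125600/379 ≈ -45186.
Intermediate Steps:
w(N) = (440 + N)/(334 + N)
v = 21160813/379 (v = 55832 + (440 + (3*6 - 9*(-3)))/(334 + (3*6 - 9*(-3))) = 55832 + (440 + (18 + 27))/(334 + (18 + 27)) = 55832 + (440 + 45)/(334 + 45) = 55832 + 485/379 = 21160813/379 ≈ 55833.)
10647 - v = 10647 - 1*21160813/379 = 10647 - 21160813/379 = -17125600/379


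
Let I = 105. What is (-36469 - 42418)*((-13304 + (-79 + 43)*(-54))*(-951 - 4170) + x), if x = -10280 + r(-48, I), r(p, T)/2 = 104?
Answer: -4588421964856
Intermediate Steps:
r(p, T) = 208 (r(p, T) = 2*104 = 208)
x = -10072 (x = -10280 + 208 = -10072)
(-36469 - 42418)*((-13304 + (-79 + 43)*(-54))*(-951 - 4170) + x) = (-36469 - 42418)*((-13304 + (-79 + 43)*(-54))*(-951 - 4170) - 10072) = -78887*((-13304 - 36*(-54))*(-5121) - 10072) = -78887*((-13304 + 1944)*(-5121) - 10072) = -78887*(-11360*(-5121) - 10072) = -78887*(58174560 - 10072) = -78887*58164488 = -4588421964856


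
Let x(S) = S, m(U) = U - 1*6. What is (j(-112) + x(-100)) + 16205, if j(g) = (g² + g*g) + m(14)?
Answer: 41201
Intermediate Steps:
m(U) = -6 + U (m(U) = U - 6 = -6 + U)
j(g) = 8 + 2*g² (j(g) = (g² + g*g) + (-6 + 14) = (g² + g²) + 8 = 2*g² + 8 = 8 + 2*g²)
(j(-112) + x(-100)) + 16205 = ((8 + 2*(-112)²) - 100) + 16205 = ((8 + 2*12544) - 100) + 16205 = ((8 + 25088) - 100) + 16205 = (25096 - 100) + 16205 = 24996 + 16205 = 41201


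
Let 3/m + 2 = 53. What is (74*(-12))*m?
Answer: -888/17 ≈ -52.235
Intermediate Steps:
m = 1/17 (m = 3/(-2 + 53) = 3/51 = 3*(1/51) = 1/17 ≈ 0.058824)
(74*(-12))*m = (74*(-12))*(1/17) = -888*1/17 = -888/17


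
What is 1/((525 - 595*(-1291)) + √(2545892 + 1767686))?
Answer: 384335/295424627661 - √4313578/590849255322 ≈ 1.2974e-6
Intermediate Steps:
1/((525 - 595*(-1291)) + √(2545892 + 1767686)) = 1/((525 + 768145) + √4313578) = 1/(768670 + √4313578)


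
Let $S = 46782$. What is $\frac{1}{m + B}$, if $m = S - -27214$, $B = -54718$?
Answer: $\frac{1}{19278} \approx 5.1873 \cdot 10^{-5}$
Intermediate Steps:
$m = 73996$ ($m = 46782 - -27214 = 46782 + 27214 = 73996$)
$\frac{1}{m + B} = \frac{1}{73996 - 54718} = \frac{1}{19278}$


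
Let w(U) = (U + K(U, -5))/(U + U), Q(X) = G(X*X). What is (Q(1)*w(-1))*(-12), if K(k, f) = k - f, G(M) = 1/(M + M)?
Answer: 9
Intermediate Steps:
G(M) = 1/(2*M)
Q(X) = 1/(2*X²) (Q(X) = 1/(2*((X*X))) = 1/(2*(X²)) = 1/(2*X²))
w(U) = (5 + 2*U)/(2*U) (w(U) = (U + (U - 1*(-5)))/(U + U) = (U + (U + 5))/((2*U)) = (U + (5 + U))*(1/(2*U)) = (5 + 2*U)*(1/(2*U)) = (5 + 2*U)/(2*U))
(Q(1)*w(-1))*(-12) = (((½)/1²)*((5/2 - 1)/(-1)))*(-12) = (((½)*1)*(-1*3/2))*(-12) = ((½)*(-3/2))*(-12) = -¾*(-12) = 9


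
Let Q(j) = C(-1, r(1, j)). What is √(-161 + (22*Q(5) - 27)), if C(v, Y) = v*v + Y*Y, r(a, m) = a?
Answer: 12*I ≈ 12.0*I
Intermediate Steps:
C(v, Y) = Y² + v² (C(v, Y) = v² + Y² = Y² + v²)
Q(j) = 2 (Q(j) = 1² + (-1)² = 1 + 1 = 2)
√(-161 + (22*Q(5) - 27)) = √(-161 + (22*2 - 27)) = √(-161 + (44 - 27)) = √(-161 + 17) = √(-144) = 12*I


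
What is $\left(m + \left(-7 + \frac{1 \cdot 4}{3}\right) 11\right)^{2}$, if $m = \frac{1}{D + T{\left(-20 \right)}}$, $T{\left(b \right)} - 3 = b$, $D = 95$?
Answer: $\frac{23629321}{6084} \approx 3883.8$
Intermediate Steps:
$T{\left(b \right)} = 3 + b$
$m = \frac{1}{78}$ ($m = \frac{1}{95 + \left(3 - 20\right)} = \frac{1}{95 - 17} = \frac{1}{78} \approx 0.012821$)
$\left(m + \left(-7 + \frac{1 \cdot 4}{3}\right) 11\right)^{2} = \left(\frac{1}{78} + \left(-7 + \frac{1 \cdot 4}{3}\right) 11\right)^{2} = \left(\frac{1}{78} + \left(-7 + 4 \cdot \frac{1}{3}\right) 11\right)^{2} = \left(\frac{1}{78} + \left(-7 + \frac{4}{3}\right) 11\right)^{2} = \left(\frac{1}{78} - \frac{187}{3}\right)^{2} = \left(- \frac{4861}{78}\right)^{2} = \frac{23629321}{6084}$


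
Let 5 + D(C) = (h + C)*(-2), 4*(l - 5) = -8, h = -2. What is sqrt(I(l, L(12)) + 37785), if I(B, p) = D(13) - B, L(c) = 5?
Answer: 3*sqrt(4195) ≈ 194.31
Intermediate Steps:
l = 3 (l = 5 + (1/4)*(-8) = 5 - 2 = 3)
D(C) = -1 - 2*C (D(C) = -5 + (-2 + C)*(-2) = -5 + (4 - 2*C) = -1 - 2*C)
I(B, p) = -27 - B (I(B, p) = (-1 - 2*13) - B = (-1 - 26) - B = -27 - B)
sqrt(I(l, L(12)) + 37785) = sqrt((-27 - 1*3) + 37785) = sqrt((-27 - 3) + 37785) = sqrt(-30 + 37785) = sqrt(37755) = 3*sqrt(4195)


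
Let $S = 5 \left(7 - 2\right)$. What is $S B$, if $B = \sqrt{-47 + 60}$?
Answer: $25 \sqrt{13} \approx 90.139$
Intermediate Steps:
$B = \sqrt{13} \approx 3.6056$
$S = 25$ ($S = 5 \cdot 5 = 25$)
$S B = 25 \sqrt{13}$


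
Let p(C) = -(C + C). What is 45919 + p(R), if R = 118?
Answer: 45683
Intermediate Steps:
p(C) = -2*C
45919 + p(R) = 45919 - 2*118 = 45919 - 236 = 45683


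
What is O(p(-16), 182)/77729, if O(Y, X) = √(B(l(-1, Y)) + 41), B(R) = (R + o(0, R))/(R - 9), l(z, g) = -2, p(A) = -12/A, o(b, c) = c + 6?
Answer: √4939/855019 ≈ 8.2195e-5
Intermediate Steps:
o(b, c) = 6 + c
B(R) = (6 + 2*R)/(-9 + R) (B(R) = (R + (6 + R))/(R - 9) = (6 + 2*R)/(-9 + R))
O(Y, X) = √4939/11 (O(Y, X) = √(2*(3 - 2)/(-9 - 2) + 41) = √(2*1/(-11) + 41) = √(2*(-1/11)*1 + 41) = √(-2/11 + 41) = √(449/11) = √4939/11)
O(p(-16), 182)/77729 = (√4939/11)/77729 = (√4939/11)*(1/77729) = √4939/855019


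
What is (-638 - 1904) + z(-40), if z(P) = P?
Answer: -2582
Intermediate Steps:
(-638 - 1904) + z(-40) = (-638 - 1904) - 40 = -2542 - 40 = -2582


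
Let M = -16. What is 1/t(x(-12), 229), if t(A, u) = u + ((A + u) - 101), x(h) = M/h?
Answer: 3/1075 ≈ 0.0027907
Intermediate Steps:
x(h) = -16/h
t(A, u) = -101 + A + 2*u (t(A, u) = u + (-101 + A + u) = -101 + A + 2*u)
1/t(x(-12), 229) = 1/(-101 - 16/(-12) + 2*229) = 1/(-101 - 16*(-1/12) + 458) = 1/(-101 + 4/3 + 458) = 1/(1075/3) = 3/1075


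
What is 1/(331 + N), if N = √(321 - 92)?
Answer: 331/109332 - √229/109332 ≈ 0.0028891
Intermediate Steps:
N = √229 ≈ 15.133
1/(331 + N) = 1/(331 + √229)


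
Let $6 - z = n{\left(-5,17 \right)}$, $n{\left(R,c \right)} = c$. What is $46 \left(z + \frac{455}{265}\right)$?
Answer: $- \frac{22632}{53} \approx -427.02$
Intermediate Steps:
$z = -11$ ($z = 6 - 17 = -11$)
$46 \left(z + \frac{455}{265}\right) = 46 \left(-11 + \frac{455}{265}\right) = 46 \left(-11 + 455 \cdot \frac{1}{265}\right) = 46 \left(-11 + \frac{91}{53}\right) = 46 \left(- \frac{492}{53}\right) = - \frac{22632}{53}$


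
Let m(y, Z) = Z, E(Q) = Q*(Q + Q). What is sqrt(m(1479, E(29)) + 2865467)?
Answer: sqrt(2867149) ≈ 1693.3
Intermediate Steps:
E(Q) = 2*Q**2 (E(Q) = Q*(2*Q) = 2*Q**2)
sqrt(m(1479, E(29)) + 2865467) = sqrt(2*29**2 + 2865467) = sqrt(2*841 + 2865467) = sqrt(1682 + 2865467) = sqrt(2867149)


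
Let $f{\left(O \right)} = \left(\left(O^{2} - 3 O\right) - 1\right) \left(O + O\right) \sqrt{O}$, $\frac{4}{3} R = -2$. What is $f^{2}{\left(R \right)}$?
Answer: $- \frac{14283}{32} \approx -446.34$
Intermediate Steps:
$R = - \frac{3}{2}$ ($R = \frac{3}{4} \left(-2\right) = - \frac{3}{2} \approx -1.5$)
$f{\left(O \right)} = 2 O^{\frac{3}{2}} \left(-1 + O^{2} - 3 O\right)$ ($f{\left(O \right)} = \left(-1 + O^{2} - 3 O\right) 2 O \sqrt{O} = 2 O \left(-1 + O^{2} - 3 O\right) \sqrt{O} = 2 O^{\frac{3}{2}} \left(-1 + O^{2} - 3 O\right)$)
$f^{2}{\left(R \right)} = \left(2 \left(- \frac{3}{2}\right)^{\frac{3}{2}} \left(-1 + \left(- \frac{3}{2}\right)^{2} - - \frac{9}{2}\right)\right)^{2} = \left(2 \left(- \frac{3 i \sqrt{6}}{4}\right) \left(-1 + \frac{9}{4} + \frac{9}{2}\right)\right)^{2} = \left(2 \left(- \frac{3 i \sqrt{6}}{4}\right) \frac{23}{4}\right)^{2} = \left(- \frac{69 i \sqrt{6}}{8}\right)^{2} = - \frac{14283}{32}$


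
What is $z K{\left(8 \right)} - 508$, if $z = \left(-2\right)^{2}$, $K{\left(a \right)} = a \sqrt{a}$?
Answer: $-508 + 64 \sqrt{2} \approx -417.49$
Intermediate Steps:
$K{\left(a \right)} = a^{\frac{3}{2}}$
$z = 4$
$z K{\left(8 \right)} - 508 = 4 \cdot 8^{\frac{3}{2}} - 508 = 4 \cdot 16 \sqrt{2} - 508 = 64 \sqrt{2} - 508 = -508 + 64 \sqrt{2}$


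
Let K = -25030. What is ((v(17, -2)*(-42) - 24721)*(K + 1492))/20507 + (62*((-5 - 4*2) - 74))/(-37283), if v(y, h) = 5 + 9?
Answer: 22210460246244/764562481 ≈ 29050.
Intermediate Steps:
v(y, h) = 14
((v(17, -2)*(-42) - 24721)*(K + 1492))/20507 + (62*((-5 - 4*2) - 74))/(-37283) = ((14*(-42) - 24721)*(-25030 + 1492))/20507 + (62*((-5 - 4*2) - 74))/(-37283) = ((-588 - 24721)*(-23538))*(1/20507) + (62*((-5 - 8) - 74))*(-1/37283) = -25309*(-23538)*(1/20507) + (62*(-13 - 74))*(-1/37283) = 595723242*(1/20507) + (62*(-87))*(-1/37283) = 595723242/20507 - 5394*(-1/37283) = 595723242/20507 + 5394/37283 = 22210460246244/764562481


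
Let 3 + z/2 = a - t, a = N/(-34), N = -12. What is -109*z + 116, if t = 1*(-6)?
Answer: -10454/17 ≈ -614.94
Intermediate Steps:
a = 6/17 (a = -12/(-34) = -12*(-1/34) = 6/17 ≈ 0.35294)
t = -6
z = 114/17 (z = -6 + 2*(6/17 - 1*(-6)) = -6 + 2*(6/17 + 6) = -6 + 2*(108/17) = -6 + 216/17 = 114/17 ≈ 6.7059)
-109*z + 116 = -109*114/17 + 116 = -12426/17 + 116 = -10454/17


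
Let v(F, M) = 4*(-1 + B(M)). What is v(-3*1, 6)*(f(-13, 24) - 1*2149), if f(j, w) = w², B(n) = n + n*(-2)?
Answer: 44044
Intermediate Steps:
B(n) = -n (B(n) = n - 2*n = -n)
v(F, M) = -4 - 4*M (v(F, M) = 4*(-1 - M) = -4 - 4*M)
v(-3*1, 6)*(f(-13, 24) - 1*2149) = (-4 - 4*6)*(24² - 1*2149) = (-4 - 24)*(576 - 2149) = -28*(-1573) = 44044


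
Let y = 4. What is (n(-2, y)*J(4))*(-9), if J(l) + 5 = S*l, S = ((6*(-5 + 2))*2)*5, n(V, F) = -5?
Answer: -32625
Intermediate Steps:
S = -180 (S = ((6*(-3))*2)*5 = -18*2*5 = -36*5 = -180)
J(l) = -5 - 180*l
(n(-2, y)*J(4))*(-9) = -5*(-5 - 180*4)*(-9) = -5*(-5 - 720)*(-9) = -5*(-725)*(-9) = 3625*(-9) = -32625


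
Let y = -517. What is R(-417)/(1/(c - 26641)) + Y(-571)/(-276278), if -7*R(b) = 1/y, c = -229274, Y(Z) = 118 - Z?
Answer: -136762433/1933946 ≈ -70.717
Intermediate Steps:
R(b) = 1/3619 (R(b) = -⅐/(-517) = -⅐*(-1/517) = 1/3619)
R(-417)/(1/(c - 26641)) + Y(-571)/(-276278) = 1/(3619*(1/(-229274 - 26641))) + (118 - 1*(-571))/(-276278) = 1/(3619*(1/(-255915))) + (118 + 571)*(-1/276278) = 1/(3619*(-1/255915)) + 689*(-1/276278) = (1/3619)*(-255915) - 689/276278 = -495/7 - 689/276278 = -136762433/1933946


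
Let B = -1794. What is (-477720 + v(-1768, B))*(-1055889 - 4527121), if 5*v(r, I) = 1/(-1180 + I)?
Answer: 3966000804374701/1487 ≈ 2.6671e+12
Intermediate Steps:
v(r, I) = 1/(5*(-1180 + I))
(-477720 + v(-1768, B))*(-1055889 - 4527121) = (-477720 + 1/(5*(-1180 - 1794)))*(-1055889 - 4527121) = (-477720 + (⅕)/(-2974))*(-5583010) = (-477720 + (⅕)*(-1/2974))*(-5583010) = (-477720 - 1/14870)*(-5583010) = -7103696401/14870*(-5583010) = 3966000804374701/1487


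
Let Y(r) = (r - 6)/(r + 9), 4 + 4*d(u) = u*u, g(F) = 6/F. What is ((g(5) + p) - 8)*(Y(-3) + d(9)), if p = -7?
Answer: -4899/20 ≈ -244.95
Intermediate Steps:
d(u) = -1 + u**2/4 (d(u) = -1 + (u*u)/4 = -1 + u**2/4)
Y(r) = (-6 + r)/(9 + r)
((g(5) + p) - 8)*(Y(-3) + d(9)) = ((6/5 - 7) - 8)*((-6 - 3)/(9 - 3) + (-1 + (1/4)*9**2)) = ((6*(1/5) - 7) - 8)*(-9/6 + (-1 + (1/4)*81)) = ((6/5 - 7) - 8)*((1/6)*(-9) + (-1 + 81/4)) = (-29/5 - 8)*(-3/2 + 77/4) = -69/5*71/4 = -4899/20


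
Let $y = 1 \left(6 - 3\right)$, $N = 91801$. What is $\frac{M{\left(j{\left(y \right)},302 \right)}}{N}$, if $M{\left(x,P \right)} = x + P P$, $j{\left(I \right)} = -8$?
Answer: $\frac{91196}{91801} \approx 0.99341$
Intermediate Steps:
$y = 3$ ($y = 1 \cdot 3 = 3$)
$M{\left(x,P \right)} = x + P^{2}$
$\frac{M{\left(j{\left(y \right)},302 \right)}}{N} = \frac{-8 + 302^{2}}{91801} = \left(-8 + 91204\right) \frac{1}{91801} = 91196 \cdot \frac{1}{91801} = \frac{91196}{91801}$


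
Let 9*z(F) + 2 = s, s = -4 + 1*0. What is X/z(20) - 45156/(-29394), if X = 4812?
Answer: -497936/69 ≈ -7216.5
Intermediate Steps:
s = -4 (s = -4 + 0 = -4)
z(F) = -⅔ (z(F) = -2/9 + (⅑)*(-4) = -2/9 - 4/9 = -⅔)
X/z(20) - 45156/(-29394) = 4812/(-⅔) - 45156/(-29394) = 4812*(-3/2) - 45156*(-1/29394) = -7218 + 106/69 = -497936/69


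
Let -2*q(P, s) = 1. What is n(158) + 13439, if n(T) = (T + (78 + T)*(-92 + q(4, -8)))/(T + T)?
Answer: 1056263/79 ≈ 13370.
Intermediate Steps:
q(P, s) = -1/2 (q(P, s) = -1/2*1 = -1/2)
n(T) = (-7215 - 183*T/2)/(2*T) (n(T) = (T + (78 + T)*(-92 - 1/2))/(T + T) = (T + (78 + T)*(-185/2))/((2*T)) = (T + (-7215 - 185*T/2))*(1/(2*T)) = (-7215 - 183*T/2)*(1/(2*T)) = (-7215 - 183*T/2)/(2*T))
n(158) + 13439 = (3/4)*(-4810 - 61*158)/158 + 13439 = (3/4)*(1/158)*(-4810 - 9638) + 13439 = (3/4)*(1/158)*(-14448) + 13439 = -5418/79 + 13439 = 1056263/79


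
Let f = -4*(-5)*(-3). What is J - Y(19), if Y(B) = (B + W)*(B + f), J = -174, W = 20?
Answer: 1425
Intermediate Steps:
f = -60 (f = 20*(-3) = -60)
Y(B) = (-60 + B)*(20 + B) (Y(B) = (B + 20)*(B - 60) = (20 + B)*(-60 + B) = (-60 + B)*(20 + B))
J - Y(19) = -174 - (-1200 + 19² - 40*19) = -174 - (-1200 + 361 - 760) = -174 - 1*(-1599) = -174 + 1599 = 1425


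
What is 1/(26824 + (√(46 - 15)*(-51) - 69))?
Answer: 26755/715749394 + 51*√31/715749394 ≈ 3.7777e-5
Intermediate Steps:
1/(26824 + (√(46 - 15)*(-51) - 69)) = 1/(26824 + (√31*(-51) - 69)) = 1/(26824 + (-51*√31 - 69)) = 1/(26824 + (-69 - 51*√31)) = 1/(26755 - 51*√31)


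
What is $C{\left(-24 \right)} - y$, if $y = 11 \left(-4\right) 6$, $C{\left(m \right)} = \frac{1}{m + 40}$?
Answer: $\frac{4225}{16} \approx 264.06$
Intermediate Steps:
$C{\left(m \right)} = \frac{1}{40 + m}$
$y = -264$ ($y = \left(-44\right) 6 = -264$)
$C{\left(-24 \right)} - y = \frac{1}{40 - 24} - -264 = \frac{1}{16} + 264 = \frac{4225}{16}$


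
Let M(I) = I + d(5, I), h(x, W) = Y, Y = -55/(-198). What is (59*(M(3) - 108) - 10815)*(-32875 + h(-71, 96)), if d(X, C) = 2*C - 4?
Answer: 4997878270/9 ≈ 5.5532e+8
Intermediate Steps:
d(X, C) = -4 + 2*C
Y = 5/18 (Y = -55*(-1/198) = 5/18 ≈ 0.27778)
h(x, W) = 5/18
M(I) = -4 + 3*I (M(I) = I + (-4 + 2*I) = -4 + 3*I)
(59*(M(3) - 108) - 10815)*(-32875 + h(-71, 96)) = (59*((-4 + 3*3) - 108) - 10815)*(-32875 + 5/18) = (59*((-4 + 9) - 108) - 10815)*(-591745/18) = (59*(5 - 108) - 10815)*(-591745/18) = (59*(-103) - 10815)*(-591745/18) = (-6077 - 10815)*(-591745/18) = -16892*(-591745/18) = 4997878270/9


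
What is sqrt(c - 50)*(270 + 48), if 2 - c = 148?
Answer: 4452*I ≈ 4452.0*I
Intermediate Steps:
c = -146 (c = 2 - 1*148 = 2 - 148 = -146)
sqrt(c - 50)*(270 + 48) = sqrt(-146 - 50)*(270 + 48) = sqrt(-196)*318 = (14*I)*318 = 4452*I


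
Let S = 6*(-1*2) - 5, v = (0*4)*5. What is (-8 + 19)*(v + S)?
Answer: -187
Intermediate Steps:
v = 0 (v = 0*5 = 0)
S = -17 (S = 6*(-2) - 5 = -12 - 5 = -17)
(-8 + 19)*(v + S) = (-8 + 19)*(0 - 17) = 11*(-17) = -187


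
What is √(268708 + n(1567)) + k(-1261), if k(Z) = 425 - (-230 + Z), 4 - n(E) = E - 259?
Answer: 1916 + 2*√66851 ≈ 2433.1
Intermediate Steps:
n(E) = 263 - E (n(E) = 4 - (E - 259) = 4 - (-259 + E) = 4 + (259 - E) = 263 - E)
k(Z) = 655 - Z (k(Z) = 425 + (230 - Z) = 655 - Z)
√(268708 + n(1567)) + k(-1261) = √(268708 + (263 - 1*1567)) + (655 - 1*(-1261)) = √(268708 + (263 - 1567)) + (655 + 1261) = √(268708 - 1304) + 1916 = √267404 + 1916 = 2*√66851 + 1916 = 1916 + 2*√66851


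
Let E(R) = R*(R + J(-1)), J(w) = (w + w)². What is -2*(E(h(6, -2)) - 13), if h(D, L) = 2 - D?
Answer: 26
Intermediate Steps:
J(w) = 4*w² (J(w) = (2*w)² = 4*w²)
E(R) = R*(4 + R) (E(R) = R*(R + 4*(-1)²) = R*(R + 4*1) = R*(R + 4) = R*(4 + R))
-2*(E(h(6, -2)) - 13) = -2*((2 - 1*6)*(4 + (2 - 1*6)) - 13) = -2*((2 - 6)*(4 + (2 - 6)) - 13) = -2*(-4*(4 - 4) - 13) = -2*(-4*0 - 13) = -2*(0 - 13) = -2*(-13) = 26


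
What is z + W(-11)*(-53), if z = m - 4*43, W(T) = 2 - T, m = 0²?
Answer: -861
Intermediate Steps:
m = 0
z = -172 (z = 0 - 4*43 = 0 - 1*172 = 0 - 172 = -172)
z + W(-11)*(-53) = -172 + (2 - 1*(-11))*(-53) = -172 + (2 + 11)*(-53) = -172 + 13*(-53) = -172 - 689 = -861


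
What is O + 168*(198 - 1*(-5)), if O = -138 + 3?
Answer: 33969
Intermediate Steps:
O = -135
O + 168*(198 - 1*(-5)) = -135 + 168*(198 - 1*(-5)) = -135 + 168*(198 + 5) = -135 + 168*203 = -135 + 34104 = 33969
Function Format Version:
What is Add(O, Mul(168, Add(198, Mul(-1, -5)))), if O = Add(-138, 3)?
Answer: 33969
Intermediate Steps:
O = -135
Add(O, Mul(168, Add(198, Mul(-1, -5)))) = Add(-135, Mul(168, Add(198, Mul(-1, -5)))) = Add(-135, Mul(168, Add(198, 5))) = Add(-135, Mul(168, 203)) = Add(-135, 34104) = 33969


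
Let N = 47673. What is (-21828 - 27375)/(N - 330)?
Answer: -16401/15781 ≈ -1.0393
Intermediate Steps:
(-21828 - 27375)/(N - 330) = (-21828 - 27375)/(47673 - 330) = -49203/47343 = -49203*1/47343 = -16401/15781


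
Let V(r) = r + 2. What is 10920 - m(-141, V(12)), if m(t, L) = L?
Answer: 10906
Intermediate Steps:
V(r) = 2 + r
10920 - m(-141, V(12)) = 10920 - (2 + 12) = 10920 - 1*14 = 10920 - 14 = 10906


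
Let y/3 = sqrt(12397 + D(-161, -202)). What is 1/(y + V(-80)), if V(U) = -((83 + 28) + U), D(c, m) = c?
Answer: 31/109163 + 6*sqrt(3059)/109163 ≈ 0.0033239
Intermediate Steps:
V(U) = -111 - U (V(U) = -(111 + U) = -111 - U)
y = 6*sqrt(3059) (y = 3*sqrt(12397 - 161) = 3*sqrt(12236) = 3*(2*sqrt(3059)) = 6*sqrt(3059) ≈ 331.85)
1/(y + V(-80)) = 1/(6*sqrt(3059) + (-111 - 1*(-80))) = 1/(6*sqrt(3059) + (-111 + 80)) = 1/(6*sqrt(3059) - 31) = 1/(-31 + 6*sqrt(3059))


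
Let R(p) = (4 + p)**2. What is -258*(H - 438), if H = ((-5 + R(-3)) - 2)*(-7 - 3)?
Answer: 97524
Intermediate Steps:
H = 60 (H = ((-5 + (4 - 3)**2) - 2)*(-7 - 3) = ((-5 + 1**2) - 2)*(-10) = ((-5 + 1) - 2)*(-10) = (-4 - 2)*(-10) = -6*(-10) = 60)
-258*(H - 438) = -258*(60 - 438) = -258*(-378) = 97524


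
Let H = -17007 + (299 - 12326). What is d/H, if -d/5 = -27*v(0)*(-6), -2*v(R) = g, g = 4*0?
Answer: 0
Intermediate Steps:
g = 0
v(R) = 0 (v(R) = -½*0 = 0)
H = -29034 (H = -17007 - 12027 = -29034)
d = 0 (d = -5*(-27*0)*(-6) = -0*(-6) = -5*0 = 0)
d/H = 0/(-29034) = 0*(-1/29034) = 0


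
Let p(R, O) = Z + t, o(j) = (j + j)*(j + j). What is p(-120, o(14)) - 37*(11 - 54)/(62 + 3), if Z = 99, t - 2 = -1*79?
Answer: 3021/65 ≈ 46.477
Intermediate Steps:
t = -77 (t = 2 - 1*79 = 2 - 79 = -77)
o(j) = 4*j² (o(j) = (2*j)*(2*j) = 4*j²)
p(R, O) = 22 (p(R, O) = 99 - 77 = 22)
p(-120, o(14)) - 37*(11 - 54)/(62 + 3) = 22 - 37*(11 - 54)/(62 + 3) = 22 - 37*(-43/65) = 22 - 37*(-43*1/65) = 22 - 37*(-43)/65 = 22 - 1*(-1591/65) = 22 + 1591/65 = 3021/65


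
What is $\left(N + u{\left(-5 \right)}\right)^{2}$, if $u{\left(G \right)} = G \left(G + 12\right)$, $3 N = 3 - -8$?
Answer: $\frac{8836}{9} \approx 981.78$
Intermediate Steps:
$N = \frac{11}{3}$ ($N = \frac{3 - -8}{3} = \frac{3 + 8}{3} = \frac{1}{3} \cdot 11 = \frac{11}{3} \approx 3.6667$)
$u{\left(G \right)} = G \left(12 + G\right)$
$\left(N + u{\left(-5 \right)}\right)^{2} = \left(\frac{11}{3} - 5 \left(12 - 5\right)\right)^{2} = \left(\frac{11}{3} - 35\right)^{2} = \left(- \frac{94}{3}\right)^{2} = \frac{8836}{9}$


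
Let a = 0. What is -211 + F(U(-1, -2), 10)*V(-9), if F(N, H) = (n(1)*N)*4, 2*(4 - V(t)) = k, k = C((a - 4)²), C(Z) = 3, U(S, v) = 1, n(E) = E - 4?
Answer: -241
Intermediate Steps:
n(E) = -4 + E
k = 3
V(t) = 5/2 (V(t) = 4 - ½*3 = 4 - 3/2 = 5/2)
F(N, H) = -12*N (F(N, H) = ((-4 + 1)*N)*4 = -3*N*4 = -12*N)
-211 + F(U(-1, -2), 10)*V(-9) = -211 - 12*1*(5/2) = -211 - 12*5/2 = -211 - 30 = -241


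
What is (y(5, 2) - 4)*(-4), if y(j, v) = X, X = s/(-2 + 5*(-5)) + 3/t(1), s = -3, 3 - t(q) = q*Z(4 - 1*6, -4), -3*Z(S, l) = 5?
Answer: 818/63 ≈ 12.984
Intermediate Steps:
Z(S, l) = -5/3 (Z(S, l) = -⅓*5 = -5/3)
t(q) = 3 + 5*q/3 (t(q) = 3 - q*(-5)/3 = 3 - (-5)*q/3 = 3 + 5*q/3)
X = 95/126 (X = -3/(-2 + 5*(-5)) + 3/(3 + (5/3)*1) = -3/(-2 - 25) + 3/(3 + 5/3) = -3/(-27) + 3/(14/3) = -3*(-1/27) + 3*(3/14) = ⅑ + 9/14 = 95/126 ≈ 0.75397)
y(j, v) = 95/126
(y(5, 2) - 4)*(-4) = (95/126 - 4)*(-4) = -409/126*(-4) = 818/63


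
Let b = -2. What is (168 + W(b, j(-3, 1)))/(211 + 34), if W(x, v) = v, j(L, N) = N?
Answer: 169/245 ≈ 0.68980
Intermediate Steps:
(168 + W(b, j(-3, 1)))/(211 + 34) = (168 + 1)/(211 + 34) = 169/245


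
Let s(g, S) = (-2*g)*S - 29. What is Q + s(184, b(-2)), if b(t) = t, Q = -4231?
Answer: -3524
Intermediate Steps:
s(g, S) = -29 - 2*S*g (s(g, S) = -2*S*g - 29 = -29 - 2*S*g)
Q + s(184, b(-2)) = -4231 + (-29 - 2*(-2)*184) = -4231 + (-29 + 736) = -4231 + 707 = -3524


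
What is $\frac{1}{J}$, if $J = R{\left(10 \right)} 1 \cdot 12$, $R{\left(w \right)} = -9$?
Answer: $- \frac{1}{108} \approx -0.0092593$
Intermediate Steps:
$J = -108$ ($J = - 9 \cdot 1 \cdot 12 = \left(-9\right) 12 = -108$)
$\frac{1}{J} = \frac{1}{-108} = - \frac{1}{108}$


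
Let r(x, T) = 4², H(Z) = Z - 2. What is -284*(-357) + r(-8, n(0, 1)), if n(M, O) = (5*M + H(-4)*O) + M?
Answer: 101404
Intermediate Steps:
H(Z) = -2 + Z
n(M, O) = -6*O + 6*M (n(M, O) = (5*M + (-2 - 4)*O) + M = (5*M - 6*O) + M = (-6*O + 5*M) + M = -6*O + 6*M)
r(x, T) = 16
-284*(-357) + r(-8, n(0, 1)) = -284*(-357) + 16 = 101388 + 16 = 101404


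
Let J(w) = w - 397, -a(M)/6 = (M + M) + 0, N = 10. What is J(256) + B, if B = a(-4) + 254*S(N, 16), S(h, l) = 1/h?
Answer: -338/5 ≈ -67.600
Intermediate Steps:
a(M) = -12*M (a(M) = -6*((M + M) + 0) = -6*(2*M + 0) = -12*M)
B = 367/5 (B = -12*(-4) + 254/10 = 48 + 254*(⅒) = 48 + 127/5 = 367/5 ≈ 73.400)
J(w) = -397 + w
J(256) + B = (-397 + 256) + 367/5 = -141 + 367/5 = -338/5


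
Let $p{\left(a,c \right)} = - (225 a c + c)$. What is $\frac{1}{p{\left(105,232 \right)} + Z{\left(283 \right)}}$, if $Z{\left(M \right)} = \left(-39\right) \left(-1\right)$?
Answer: $- \frac{1}{5481193} \approx -1.8244 \cdot 10^{-7}$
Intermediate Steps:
$p{\left(a,c \right)} = - c - 225 a c$ ($p{\left(a,c \right)} = - (225 a c + c) = - (c + 225 a c) = - c - 225 a c$)
$Z{\left(M \right)} = 39$
$\frac{1}{p{\left(105,232 \right)} + Z{\left(283 \right)}} = \frac{1}{\left(-1\right) 232 \left(1 + 225 \cdot 105\right) + 39} = \frac{1}{\left(-1\right) 232 \left(1 + 23625\right) + 39} = \frac{1}{\left(-1\right) 232 \cdot 23626 + 39} = \frac{1}{-5481232 + 39} = \frac{1}{-5481193} = - \frac{1}{5481193}$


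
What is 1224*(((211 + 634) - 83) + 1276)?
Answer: 2494512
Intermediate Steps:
1224*(((211 + 634) - 83) + 1276) = 1224*((845 - 83) + 1276) = 1224*(762 + 1276) = 1224*2038 = 2494512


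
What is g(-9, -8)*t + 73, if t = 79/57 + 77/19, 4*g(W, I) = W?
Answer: 2309/38 ≈ 60.763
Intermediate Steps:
g(W, I) = W/4
t = 310/57 (t = 79*(1/57) + 77*(1/19) = 79/57 + 77/19 = 310/57 ≈ 5.4386)
g(-9, -8)*t + 73 = ((1/4)*(-9))*(310/57) + 73 = -9/4*310/57 + 73 = -465/38 + 73 = 2309/38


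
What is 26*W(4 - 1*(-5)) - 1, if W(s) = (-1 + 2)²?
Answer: 25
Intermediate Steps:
W(s) = 1 (W(s) = 1² = 1)
26*W(4 - 1*(-5)) - 1 = 26*1 - 1 = 26 - 1 = 25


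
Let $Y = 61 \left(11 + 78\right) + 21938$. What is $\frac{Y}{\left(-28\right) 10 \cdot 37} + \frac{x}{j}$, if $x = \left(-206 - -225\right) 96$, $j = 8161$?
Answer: $- \frac{204445447}{84547960} \approx -2.4181$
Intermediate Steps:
$Y = 27367$ ($Y = 61 \cdot 89 + 21938 = 5429 + 21938 = 27367$)
$x = 1824$ ($x = \left(-206 + 225\right) 96 = 19 \cdot 96 = 1824$)
$\frac{Y}{\left(-28\right) 10 \cdot 37} + \frac{x}{j} = \frac{27367}{\left(-28\right) 10 \cdot 37} + \frac{1824}{8161} = \frac{27367}{\left(-280\right) 37} + 1824 \cdot \frac{1}{8161} = \frac{27367}{-10360} + \frac{1824}{8161} = 27367 \left(- \frac{1}{10360}\right) + \frac{1824}{8161} = - \frac{27367}{10360} + \frac{1824}{8161} = - \frac{204445447}{84547960}$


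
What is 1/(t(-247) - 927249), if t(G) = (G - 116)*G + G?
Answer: -1/837835 ≈ -1.1936e-6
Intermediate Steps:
t(G) = G + G*(-116 + G) (t(G) = (-116 + G)*G + G = G*(-116 + G) + G = G + G*(-116 + G))
1/(t(-247) - 927249) = 1/(-247*(-115 - 247) - 927249) = 1/(-247*(-362) - 927249) = 1/(89414 - 927249) = 1/(-837835) = -1/837835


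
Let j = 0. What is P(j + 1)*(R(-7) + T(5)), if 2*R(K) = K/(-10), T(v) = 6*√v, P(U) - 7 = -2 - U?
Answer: 7/5 + 24*√5 ≈ 55.066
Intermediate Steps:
P(U) = 5 - U (P(U) = 7 + (-2 - U) = 5 - U)
R(K) = -K/20 (R(K) = (K/(-10))/2 = (K*(-⅒))/2 = (-K/10)/2 = -K/20)
P(j + 1)*(R(-7) + T(5)) = (5 - (0 + 1))*(-1/20*(-7) + 6*√5) = (5 - 1*1)*(7/20 + 6*√5) = (5 - 1)*(7/20 + 6*√5) = 4*(7/20 + 6*√5) = 7/5 + 24*√5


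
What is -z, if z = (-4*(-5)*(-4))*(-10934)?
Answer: -874720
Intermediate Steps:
z = 874720 (z = (20*(-4))*(-10934) = -80*(-10934) = 874720)
-z = -1*874720 = -874720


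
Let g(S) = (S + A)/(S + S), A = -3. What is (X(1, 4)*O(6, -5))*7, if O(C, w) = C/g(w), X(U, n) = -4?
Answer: -210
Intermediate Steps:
g(S) = (-3 + S)/(2*S) (g(S) = (S - 3)/(S + S) = (-3 + S)/((2*S)) = (-3 + S)*(1/(2*S)) = (-3 + S)/(2*S))
O(C, w) = 2*C*w/(-3 + w) (O(C, w) = C/(((-3 + w)/(2*w))) = C*(2*w/(-3 + w)) = 2*C*w/(-3 + w))
(X(1, 4)*O(6, -5))*7 = -8*6*(-5)/(-3 - 5)*7 = -8*6*(-5)/(-8)*7 = -8*6*(-5)*(-1)/8*7 = -4*15/2*7 = -30*7 = -210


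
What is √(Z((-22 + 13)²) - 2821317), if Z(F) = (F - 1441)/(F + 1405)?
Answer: 11*I*√12871948213/743 ≈ 1679.7*I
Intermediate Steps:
Z(F) = (-1441 + F)/(1405 + F)
√(Z((-22 + 13)²) - 2821317) = √((-1441 + (-22 + 13)²)/(1405 + (-22 + 13)²) - 2821317) = √((-1441 + (-9)²)/(1405 + (-9)²) - 2821317) = √((-1441 + 81)/(1405 + 81) - 2821317) = √(-1360/1486 - 2821317) = √((1/1486)*(-1360) - 2821317) = √(-680/743 - 2821317) = √(-2096239211/743) = 11*I*√12871948213/743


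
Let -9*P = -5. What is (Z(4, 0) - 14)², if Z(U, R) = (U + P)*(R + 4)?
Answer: 1444/81 ≈ 17.827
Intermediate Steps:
P = 5/9 (P = -⅑*(-5) = 5/9 ≈ 0.55556)
Z(U, R) = (4 + R)*(5/9 + U) (Z(U, R) = (U + 5/9)*(R + 4) = (5/9 + U)*(4 + R) = (4 + R)*(5/9 + U))
(Z(4, 0) - 14)² = ((20/9 + 4*4 + (5/9)*0 + 0*4) - 14)² = ((20/9 + 16 + 0 + 0) - 14)² = (164/9 - 14)² = (38/9)² = 1444/81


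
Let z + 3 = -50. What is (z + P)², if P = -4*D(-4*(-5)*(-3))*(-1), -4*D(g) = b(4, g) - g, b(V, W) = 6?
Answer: 14161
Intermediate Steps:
z = -53 (z = -3 - 50 = -53)
D(g) = -3/2 + g/4 (D(g) = -(6 - g)/4 = -3/2 + g/4)
P = -66 (P = -4*(-3/2 + (-4*(-5)*(-3))/4)*(-1) = -4*(-3/2 + (20*(-3))/4)*(-1) = -4*(-3/2 + (¼)*(-60))*(-1) = -4*(-3/2 - 15)*(-1) = -4*(-33/2)*(-1) = 66*(-1) = -66)
(z + P)² = (-53 - 66)² = (-119)² = 14161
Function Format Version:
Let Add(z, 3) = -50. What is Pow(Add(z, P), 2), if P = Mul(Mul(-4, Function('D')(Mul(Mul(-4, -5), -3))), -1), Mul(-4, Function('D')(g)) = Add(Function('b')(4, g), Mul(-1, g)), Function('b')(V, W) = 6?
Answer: 14161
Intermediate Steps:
z = -53 (z = Add(-3, -50) = -53)
Function('D')(g) = Add(Rational(-3, 2), Mul(Rational(1, 4), g)) (Function('D')(g) = Mul(Rational(-1, 4), Add(6, Mul(-1, g))) = Add(Rational(-3, 2), Mul(Rational(1, 4), g)))
P = -66 (P = Mul(Mul(-4, Add(Rational(-3, 2), Mul(Rational(1, 4), Mul(Mul(-4, -5), -3)))), -1) = Mul(Mul(-4, Add(Rational(-3, 2), Mul(Rational(1, 4), Mul(20, -3)))), -1) = Mul(Mul(-4, Add(Rational(-3, 2), Mul(Rational(1, 4), -60))), -1) = Mul(Mul(-4, Add(Rational(-3, 2), -15)), -1) = Mul(Mul(-4, Rational(-33, 2)), -1) = Mul(66, -1) = -66)
Pow(Add(z, P), 2) = Pow(Add(-53, -66), 2) = Pow(-119, 2) = 14161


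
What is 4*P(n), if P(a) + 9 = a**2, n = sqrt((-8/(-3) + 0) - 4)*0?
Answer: -36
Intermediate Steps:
n = 0 (n = sqrt((-8*(-1)/3 + 0) - 4)*0 = sqrt((-2*(-4/3) + 0) - 4)*0 = sqrt((8/3 + 0) - 4)*0 = sqrt(8/3 - 4)*0 = sqrt(-4/3)*0 = (2*I*sqrt(3)/3)*0 = 0)
P(a) = -9 + a**2
4*P(n) = 4*(-9 + 0**2) = 4*(-9 + 0) = 4*(-9) = -36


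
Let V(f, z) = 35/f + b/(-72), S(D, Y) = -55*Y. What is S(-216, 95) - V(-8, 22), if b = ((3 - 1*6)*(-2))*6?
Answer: -41761/8 ≈ -5220.1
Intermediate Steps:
b = 36 (b = ((3 - 6)*(-2))*6 = -3*(-2)*6 = 6*6 = 36)
V(f, z) = -1/2 + 35/f (V(f, z) = 35/f + 36/(-72) = 35/f + 36*(-1/72) = 35/f - 1/2 = -1/2 + 35/f)
S(-216, 95) - V(-8, 22) = -55*95 - (70 - 1*(-8))/(2*(-8)) = -5225 - (-1)*(70 + 8)/(2*8) = -5225 - (-1)*78/(2*8) = -5225 - 1*(-39/8) = -5225 + 39/8 = -41761/8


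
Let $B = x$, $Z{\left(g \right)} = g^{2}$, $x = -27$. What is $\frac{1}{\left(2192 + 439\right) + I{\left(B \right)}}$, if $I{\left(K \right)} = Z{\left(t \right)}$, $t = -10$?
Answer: $\frac{1}{2731} \approx 0.00036617$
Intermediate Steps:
$B = -27$
$I{\left(K \right)} = 100$ ($I{\left(K \right)} = \left(-10\right)^{2} = 100$)
$\frac{1}{\left(2192 + 439\right) + I{\left(B \right)}} = \frac{1}{\left(2192 + 439\right) + 100} = \frac{1}{2631 + 100} = \frac{1}{2731}$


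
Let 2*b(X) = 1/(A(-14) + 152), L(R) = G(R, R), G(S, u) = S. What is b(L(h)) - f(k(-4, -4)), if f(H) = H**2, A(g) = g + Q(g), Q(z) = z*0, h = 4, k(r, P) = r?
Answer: -4415/276 ≈ -15.996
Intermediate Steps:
Q(z) = 0
L(R) = R
A(g) = g (A(g) = g + 0 = g)
b(X) = 1/276 (b(X) = 1/(2*(-14 + 152)) = (1/2)/138 = (1/2)*(1/138) = 1/276)
b(L(h)) - f(k(-4, -4)) = 1/276 - 1*(-4)**2 = 1/276 - 1*16 = 1/276 - 16 = -4415/276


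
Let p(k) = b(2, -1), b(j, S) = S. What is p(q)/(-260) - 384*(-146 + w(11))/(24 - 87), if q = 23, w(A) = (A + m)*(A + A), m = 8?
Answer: 9052181/5460 ≈ 1657.9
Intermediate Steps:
w(A) = 2*A*(8 + A) (w(A) = (A + 8)*(A + A) = (8 + A)*(2*A) = 2*A*(8 + A))
p(k) = -1
p(q)/(-260) - 384*(-146 + w(11))/(24 - 87) = -1/(-260) - 384*(-146 + 2*11*(8 + 11))/(24 - 87) = -1*(-1/260) - 384/((-63/(-146 + 2*11*19))) = 1/260 - 384/((-63/(-146 + 418))) = 1/260 - 384/((-63/272)) = 1/260 - 384/((-63*1/272)) = 1/260 - 384/(-63/272) = 1/260 - 384*(-272/63) = 1/260 + 34816/21 = 9052181/5460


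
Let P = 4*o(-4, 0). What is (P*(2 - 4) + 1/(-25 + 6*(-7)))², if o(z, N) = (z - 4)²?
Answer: 1176833025/4489 ≈ 2.6216e+5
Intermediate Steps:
o(z, N) = (-4 + z)²
P = 256 (P = 4*(-4 - 4)² = 4*(-8)² = 4*64 = 256)
(P*(2 - 4) + 1/(-25 + 6*(-7)))² = (256*(2 - 4) + 1/(-25 + 6*(-7)))² = (256*(-2) + 1/(-25 - 42))² = (-512 + 1/(-67))² = (-512 - 1/67)² = (-34305/67)² = 1176833025/4489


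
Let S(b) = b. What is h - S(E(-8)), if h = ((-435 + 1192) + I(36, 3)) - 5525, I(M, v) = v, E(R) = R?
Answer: -4757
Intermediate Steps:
h = -4765 (h = ((-435 + 1192) + 3) - 5525 = (757 + 3) - 5525 = 760 - 5525 = -4765)
h - S(E(-8)) = -4765 - 1*(-8) = -4765 + 8 = -4757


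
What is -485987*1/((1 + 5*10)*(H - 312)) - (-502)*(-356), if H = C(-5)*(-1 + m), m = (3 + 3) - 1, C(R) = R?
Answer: -3025465597/16932 ≈ -1.7868e+5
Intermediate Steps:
m = 5 (m = 6 - 1 = 5)
H = -20 (H = -5*(-1 + 5) = -5*4 = -20)
-485987*1/((1 + 5*10)*(H - 312)) - (-502)*(-356) = -485987*1/((1 + 5*10)*(-20 - 312)) - (-502)*(-356) = -485987*(-1/(332*(1 + 50))) - 1*178712 = -485987/((-332*51)) - 178712 = -485987/(-16932) - 178712 = -485987*(-1/16932) - 178712 = 485987/16932 - 178712 = -3025465597/16932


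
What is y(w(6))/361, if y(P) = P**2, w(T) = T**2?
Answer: 1296/361 ≈ 3.5900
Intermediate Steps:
y(w(6))/361 = (6**2)**2/361 = 36**2*(1/361) = 1296*(1/361) = 1296/361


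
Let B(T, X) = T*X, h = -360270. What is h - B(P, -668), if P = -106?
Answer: -431078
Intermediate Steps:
h - B(P, -668) = -360270 - (-106)*(-668) = -360270 - 1*70808 = -360270 - 70808 = -431078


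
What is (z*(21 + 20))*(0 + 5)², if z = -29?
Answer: -29725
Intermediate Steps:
(z*(21 + 20))*(0 + 5)² = (-29*(21 + 20))*(0 + 5)² = -29*41*5² = -1189*25 = -29725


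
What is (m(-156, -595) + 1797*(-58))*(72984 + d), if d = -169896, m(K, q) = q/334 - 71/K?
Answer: 21929007543180/2171 ≈ 1.0101e+10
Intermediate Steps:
m(K, q) = -71/K + q/334 (m(K, q) = q*(1/334) - 71/K = q/334 - 71/K = -71/K + q/334)
(m(-156, -595) + 1797*(-58))*(72984 + d) = ((-71/(-156) + (1/334)*(-595)) + 1797*(-58))*(72984 - 169896) = ((-71*(-1/156) - 595/334) - 104226)*(-96912) = ((71/156 - 595/334) - 104226)*(-96912) = (-34553/26052 - 104226)*(-96912) = -2715330305/26052*(-96912) = 21929007543180/2171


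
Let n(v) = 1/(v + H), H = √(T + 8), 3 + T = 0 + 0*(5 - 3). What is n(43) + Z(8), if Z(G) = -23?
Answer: -42369/1844 - √5/1844 ≈ -22.978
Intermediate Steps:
T = -3 (T = -3 + (0 + 0*(5 - 3)) = -3 + (0 + 0*2) = -3 + (0 + 0) = -3 + 0 = -3)
H = √5 (H = √(-3 + 8) = √5 ≈ 2.2361)
n(v) = 1/(v + √5)
n(43) + Z(8) = 1/(43 + √5) - 23 = -23 + 1/(43 + √5)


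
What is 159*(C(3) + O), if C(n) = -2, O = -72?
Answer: -11766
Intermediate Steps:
159*(C(3) + O) = 159*(-2 - 72) = 159*(-74) = -11766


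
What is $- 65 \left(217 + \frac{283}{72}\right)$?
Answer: $- \frac{1033955}{72} \approx -14360.0$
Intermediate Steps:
$- 65 \left(217 + \frac{283}{72}\right) = \left(-65\right) \frac{15907}{72} = - \frac{1033955}{72}$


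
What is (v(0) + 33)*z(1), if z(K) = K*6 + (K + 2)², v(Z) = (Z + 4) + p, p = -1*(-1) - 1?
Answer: 555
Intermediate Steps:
p = 0 (p = 1 - 1 = 0)
v(Z) = 4 + Z (v(Z) = (Z + 4) + 0 = (4 + Z) + 0 = 4 + Z)
z(K) = (2 + K)² + 6*K (z(K) = 6*K + (2 + K)² = (2 + K)² + 6*K)
(v(0) + 33)*z(1) = ((4 + 0) + 33)*((2 + 1)² + 6*1) = (4 + 33)*(3² + 6) = 37*(9 + 6) = 37*15 = 555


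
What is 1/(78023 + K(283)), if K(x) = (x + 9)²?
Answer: 1/163287 ≈ 6.1242e-6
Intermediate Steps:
K(x) = (9 + x)²
1/(78023 + K(283)) = 1/(78023 + (9 + 283)²) = 1/(78023 + 292²) = 1/(78023 + 85264) = 1/163287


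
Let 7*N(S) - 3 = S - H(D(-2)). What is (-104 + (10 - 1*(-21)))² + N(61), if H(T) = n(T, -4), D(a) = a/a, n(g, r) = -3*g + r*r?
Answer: 37354/7 ≈ 5336.3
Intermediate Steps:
n(g, r) = r² - 3*g (n(g, r) = -3*g + r² = r² - 3*g)
D(a) = 1
H(T) = 16 - 3*T (H(T) = (-4)² - 3*T = 16 - 3*T)
N(S) = -10/7 + S/7 (N(S) = 3/7 + (S - (16 - 3*1))/7 = 3/7 + (S - (16 - 3))/7 = 3/7 + (S - 1*13)/7 = 3/7 + (S - 13)/7 = 3/7 + (-13 + S)/7 = 3/7 + (-13/7 + S/7) = -10/7 + S/7)
(-104 + (10 - 1*(-21)))² + N(61) = (-104 + (10 - 1*(-21)))² + (-10/7 + (⅐)*61) = (-104 + (10 + 21))² + (-10/7 + 61/7) = (-104 + 31)² + 51/7 = (-73)² + 51/7 = 5329 + 51/7 = 37354/7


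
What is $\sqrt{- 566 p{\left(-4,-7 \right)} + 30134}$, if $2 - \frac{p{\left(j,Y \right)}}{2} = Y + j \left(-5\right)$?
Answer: $\sqrt{42586} \approx 206.36$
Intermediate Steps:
$p{\left(j,Y \right)} = 4 - 2 Y + 10 j$ ($p{\left(j,Y \right)} = 4 - 2 \left(Y + j \left(-5\right)\right) = 4 - 2 \left(Y - 5 j\right) = 4 - \left(- 10 j + 2 Y\right) = 4 - 2 Y + 10 j$)
$\sqrt{- 566 p{\left(-4,-7 \right)} + 30134} = \sqrt{- 566 \left(4 - -14 + 10 \left(-4\right)\right) + 30134} = \sqrt{- 566 \left(4 + 14 - 40\right) + 30134} = \sqrt{\left(-566\right) \left(-22\right) + 30134} = \sqrt{12452 + 30134} = \sqrt{42586}$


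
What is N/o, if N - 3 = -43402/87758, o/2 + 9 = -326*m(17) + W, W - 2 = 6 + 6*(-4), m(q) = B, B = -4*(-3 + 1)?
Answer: -54968/115533407 ≈ -0.00047578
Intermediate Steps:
B = 8 (B = -4*(-2) = 8)
m(q) = 8
W = -16 (W = 2 + (6 + 6*(-4)) = 2 + (6 - 24) = 2 - 18 = -16)
o = -5266 (o = -18 + 2*(-326*8 - 16) = -18 + 2*(-2608 - 16) = -18 + 2*(-2624) = -18 - 5248 = -5266)
N = 109936/43879 (N = 3 - 43402/87758 = 3 - 43402*1/87758 = 3 - 21701/43879 = 109936/43879 ≈ 2.5054)
N/o = (109936/43879)/(-5266) = (109936/43879)*(-1/5266) = -54968/115533407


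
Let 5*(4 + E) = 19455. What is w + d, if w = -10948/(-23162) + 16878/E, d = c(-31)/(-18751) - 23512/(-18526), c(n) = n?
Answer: 47581915404889651/7818738713303011 ≈ 6.0856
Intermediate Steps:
E = 3887 (E = -4 + (⅕)*19455 = -4 + 3891 = 3887)
d = 220723909/173690513 (d = -31/(-18751) - 23512/(-18526) = -31*(-1/18751) - 23512*(-1/18526) = 31/18751 + 11756/9263 = 220723909/173690513 ≈ 1.2708)
w = 216741556/45015347 (w = -10948/(-23162) + 16878/3887 = -10948*(-1/23162) + 16878*(1/3887) = 5474/11581 + 16878/3887 = 216741556/45015347 ≈ 4.8148)
w + d = 216741556/45015347 + 220723909/173690513 = 47581915404889651/7818738713303011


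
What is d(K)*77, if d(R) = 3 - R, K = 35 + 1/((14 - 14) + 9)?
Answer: -22253/9 ≈ -2472.6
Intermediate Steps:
K = 316/9 (K = 35 + 1/(0 + 9) = 35 + 1/9 = 316/9 ≈ 35.111)
d(K)*77 = (3 - 1*316/9)*77 = (3 - 316/9)*77 = -289/9*77 = -22253/9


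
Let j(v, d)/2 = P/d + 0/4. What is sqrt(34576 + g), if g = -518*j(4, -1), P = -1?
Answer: 2*sqrt(8385) ≈ 183.14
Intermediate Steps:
j(v, d) = -2/d (j(v, d) = 2*(-1/d + 0/4) = 2*(-1/d + 0*(1/4)) = 2*(-1/d + 0) = 2*(-1/d) = -2/d)
g = -1036 (g = -(-1036)/(-1) = -(-1036)*(-1) = -518*2 = -1036)
sqrt(34576 + g) = sqrt(34576 - 1036) = sqrt(33540) = 2*sqrt(8385)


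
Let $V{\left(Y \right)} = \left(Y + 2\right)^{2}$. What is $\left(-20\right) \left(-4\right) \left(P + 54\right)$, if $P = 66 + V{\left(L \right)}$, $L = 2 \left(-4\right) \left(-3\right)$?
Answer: $63680$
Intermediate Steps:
$L = 24$ ($L = \left(-8\right) \left(-3\right) = 24$)
$V{\left(Y \right)} = \left(2 + Y\right)^{2}$
$P = 742$ ($P = 66 + \left(2 + 24\right)^{2} = 66 + 26^{2} = 66 + 676 = 742$)
$\left(-20\right) \left(-4\right) \left(P + 54\right) = \left(-20\right) \left(-4\right) \left(742 + 54\right) = 80 \cdot 796 = 63680$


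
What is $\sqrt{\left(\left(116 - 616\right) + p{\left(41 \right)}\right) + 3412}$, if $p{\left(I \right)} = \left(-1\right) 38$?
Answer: $\sqrt{2874} \approx 53.61$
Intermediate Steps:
$p{\left(I \right)} = -38$
$\sqrt{\left(\left(116 - 616\right) + p{\left(41 \right)}\right) + 3412} = \sqrt{\left(\left(116 - 616\right) - 38\right) + 3412} = \sqrt{\left(-500 - 38\right) + 3412} = \sqrt{-538 + 3412} = \sqrt{2874}$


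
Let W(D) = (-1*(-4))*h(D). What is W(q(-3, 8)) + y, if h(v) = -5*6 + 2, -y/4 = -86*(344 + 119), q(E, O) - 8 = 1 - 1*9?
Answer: 159160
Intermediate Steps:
q(E, O) = 0 (q(E, O) = 8 + (1 - 1*9) = 8 + (1 - 9) = 8 - 8 = 0)
y = 159272 (y = -(-344)*(344 + 119) = -(-344)*463 = -4*(-39818) = 159272)
h(v) = -28 (h(v) = -30 + 2 = -28)
W(D) = -112 (W(D) = -1*(-4)*(-28) = 4*(-28) = -112)
W(q(-3, 8)) + y = -112 + 159272 = 159160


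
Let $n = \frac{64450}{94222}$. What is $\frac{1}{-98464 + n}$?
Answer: $- \frac{47111}{4638705279} \approx -1.0156 \cdot 10^{-5}$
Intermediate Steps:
$n = \frac{32225}{47111}$ ($n = 64450 \cdot \frac{1}{94222} = \frac{32225}{47111} \approx 0.68402$)
$\frac{1}{-98464 + n} = \frac{1}{-98464 + \frac{32225}{47111}} = \frac{1}{- \frac{4638705279}{47111}} = - \frac{47111}{4638705279}$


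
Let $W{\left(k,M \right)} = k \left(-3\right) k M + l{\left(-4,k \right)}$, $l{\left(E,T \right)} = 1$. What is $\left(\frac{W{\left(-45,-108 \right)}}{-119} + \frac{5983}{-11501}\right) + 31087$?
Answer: $\frac{161289075}{6307} \approx 25573.0$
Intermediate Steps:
$W{\left(k,M \right)} = 1 - 3 M k^{2}$ ($W{\left(k,M \right)} = k \left(-3\right) k M + 1 = - 3 k k M + 1 = - 3 k^{2} M + 1 = - 3 M k^{2} + 1 = 1 - 3 M k^{2}$)
$\left(\frac{W{\left(-45,-108 \right)}}{-119} + \frac{5983}{-11501}\right) + 31087 = \left(\frac{1 - - 324 \left(-45\right)^{2}}{-119} + \frac{5983}{-11501}\right) + 31087 = \left(\left(1 - \left(-324\right) 2025\right) \left(- \frac{1}{119}\right) + 5983 \left(- \frac{1}{11501}\right)\right) + 31087 = \left(\left(1 + 656100\right) \left(- \frac{1}{119}\right) - \frac{193}{371}\right) + 31087 = \left(656101 \left(- \frac{1}{119}\right) - \frac{193}{371}\right) + 31087 = \left(- \frac{656101}{119} - \frac{193}{371}\right) + 31087 = - \frac{34776634}{6307} + 31087 = \frac{161289075}{6307}$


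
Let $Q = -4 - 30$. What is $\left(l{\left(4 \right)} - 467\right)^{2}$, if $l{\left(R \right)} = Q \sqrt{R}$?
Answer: $286225$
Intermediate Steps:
$Q = -34$ ($Q = -4 - 30 = -34$)
$l{\left(R \right)} = - 34 \sqrt{R}$
$\left(l{\left(4 \right)} - 467\right)^{2} = \left(- 34 \sqrt{4} - 467\right)^{2} = \left(\left(-34\right) 2 - 467\right)^{2} = \left(-68 - 467\right)^{2} = \left(-535\right)^{2} = 286225$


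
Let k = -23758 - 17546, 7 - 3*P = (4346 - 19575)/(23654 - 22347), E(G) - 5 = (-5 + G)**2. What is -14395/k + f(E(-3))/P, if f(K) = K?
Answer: 1920946201/167818152 ≈ 11.447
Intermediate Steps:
E(G) = 5 + (-5 + G)**2
P = 8126/1307 (P = 7/3 - (4346 - 19575)/(3*(23654 - 22347)) = 7/3 - (-15229)/(3*1307) = 7/3 - 1/3*(-15229/1307) = 7/3 + 15229/3921 = 8126/1307 ≈ 6.2173)
k = -41304
-14395/k + f(E(-3))/P = -14395/(-41304) + (5 + (-5 - 3)**2)/(8126/1307) = -14395*(-1/41304) + (5 + (-8)**2)*(1307/8126) = 14395/41304 + (5 + 64)*(1307/8126) = 14395/41304 + 69*(1307/8126) = 14395/41304 + 90183/8126 = 1920946201/167818152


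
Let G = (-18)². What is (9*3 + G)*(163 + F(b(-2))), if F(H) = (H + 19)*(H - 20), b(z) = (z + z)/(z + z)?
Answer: -76167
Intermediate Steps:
b(z) = 1 (b(z) = (2*z)/((2*z)) = (2*z)*(1/(2*z)) = 1)
F(H) = (-20 + H)*(19 + H) (F(H) = (19 + H)*(-20 + H) = (-20 + H)*(19 + H))
G = 324
(9*3 + G)*(163 + F(b(-2))) = (9*3 + 324)*(163 + (-380 + 1² - 1*1)) = (27 + 324)*(163 + (-380 + 1 - 1)) = 351*(163 - 380) = 351*(-217) = -76167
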